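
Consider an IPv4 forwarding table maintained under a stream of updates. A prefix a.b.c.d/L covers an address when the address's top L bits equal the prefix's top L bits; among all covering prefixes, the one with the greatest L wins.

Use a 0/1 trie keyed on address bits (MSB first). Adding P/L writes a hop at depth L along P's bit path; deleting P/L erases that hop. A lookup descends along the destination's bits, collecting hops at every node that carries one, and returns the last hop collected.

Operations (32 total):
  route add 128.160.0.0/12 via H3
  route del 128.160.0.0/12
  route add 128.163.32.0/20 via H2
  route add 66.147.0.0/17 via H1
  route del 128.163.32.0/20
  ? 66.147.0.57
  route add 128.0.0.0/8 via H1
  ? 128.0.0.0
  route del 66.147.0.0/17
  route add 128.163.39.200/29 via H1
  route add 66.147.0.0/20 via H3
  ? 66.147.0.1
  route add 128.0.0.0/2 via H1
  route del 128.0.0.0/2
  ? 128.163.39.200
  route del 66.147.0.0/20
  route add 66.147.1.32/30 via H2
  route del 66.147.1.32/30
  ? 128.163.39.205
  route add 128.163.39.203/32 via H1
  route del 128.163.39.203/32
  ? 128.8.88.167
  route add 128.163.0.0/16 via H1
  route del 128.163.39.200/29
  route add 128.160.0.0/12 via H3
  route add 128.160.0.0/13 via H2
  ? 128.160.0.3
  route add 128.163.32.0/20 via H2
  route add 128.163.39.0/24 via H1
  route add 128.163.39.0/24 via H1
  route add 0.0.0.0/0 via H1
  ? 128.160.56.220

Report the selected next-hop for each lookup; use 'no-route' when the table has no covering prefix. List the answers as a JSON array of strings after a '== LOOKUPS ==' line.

Process each operation:
  + 128.160.0.0/12 (H3) depth=12
  del 128.160.0.0/12 (clear depth 12)
  + 128.163.32.0/20 (H2) depth=20
  + 66.147.0.0/17 (H1) depth=17
  del 128.163.32.0/20 (clear depth 20)
  ? 66.147.0.57  path d0:-→d1:-→d2:-→d3:-→d4:-→d5:-→d6:-→d7:-→d8:-→d9:-→d10:-→d11:-→d12:-→d13:-→d14:-→d15:-→d16:-→d17:H1  best=H1
  + 128.0.0.0/8 (H1) depth=8
  ? 128.0.0.0  path d0:-→d1:-→d2:-→d3:-→d4:-→d5:-→d6:-→d7:-→d8:H1  best=H1
  del 66.147.0.0/17 (clear depth 17)
  + 128.163.39.200/29 (H1) depth=29
  + 66.147.0.0/20 (H3) depth=20
  ? 66.147.0.1  path d0:-→d1:-→d2:-→d3:-→d4:-→d5:-→d6:-→d7:-→d8:-→d9:-→d10:-→d11:-→d12:-→d13:-→d14:-→d15:-→d16:-→d17:-→d18:-→d19:-→d20:H3  best=H3
  + 128.0.0.0/2 (H1) depth=2
  del 128.0.0.0/2 (clear depth 2)
  ? 128.163.39.200  path d0:-→d1:-→d2:-→d3:-→d4:-→d5:-→d6:-→d7:-→d8:H1→d9:-→d10:-→d11:-→d12:-→d13:-→d14:-→d15:-→d16:-→d17:-→d18:-→d19:-→d20:-→d21:-→d22:-→d23:-→d24:-→d25:-→d26:-→d27:-→d28:-→d29:H1  best=H1
  del 66.147.0.0/20 (clear depth 20)
  + 66.147.1.32/30 (H2) depth=30
  del 66.147.1.32/30 (clear depth 30)
  ? 128.163.39.205  path d0:-→d1:-→d2:-→d3:-→d4:-→d5:-→d6:-→d7:-→d8:H1→d9:-→d10:-→d11:-→d12:-→d13:-→d14:-→d15:-→d16:-→d17:-→d18:-→d19:-→d20:-→d21:-→d22:-→d23:-→d24:-→d25:-→d26:-→d27:-→d28:-→d29:H1  best=H1
  + 128.163.39.203/32 (H1) depth=32
  del 128.163.39.203/32 (clear depth 32)
  ? 128.8.88.167  path d0:-→d1:-→d2:-→d3:-→d4:-→d5:-→d6:-→d7:-→d8:H1  best=H1
  + 128.163.0.0/16 (H1) depth=16
  del 128.163.39.200/29 (clear depth 29)
  + 128.160.0.0/12 (H3) depth=12
  + 128.160.0.0/13 (H2) depth=13
  ? 128.160.0.3  path d0:-→d1:-→d2:-→d3:-→d4:-→d5:-→d6:-→d7:-→d8:H1→d9:-→d10:-→d11:-→d12:H3→d13:H2→d14:-  best=H2
  + 128.163.32.0/20 (H2) depth=20
  + 128.163.39.0/24 (H1) depth=24
  + 128.163.39.0/24 (H1) depth=24
  + 0.0.0.0/0 (H1) depth=0
  ? 128.160.56.220  path d0:H1→d1:-→d2:-→d3:-→d4:-→d5:-→d6:-→d7:-→d8:H1→d9:-→d10:-→d11:-→d12:H3→d13:H2→d14:-  best=H2

== LOOKUPS ==
["H1","H1","H3","H1","H1","H1","H2","H2"]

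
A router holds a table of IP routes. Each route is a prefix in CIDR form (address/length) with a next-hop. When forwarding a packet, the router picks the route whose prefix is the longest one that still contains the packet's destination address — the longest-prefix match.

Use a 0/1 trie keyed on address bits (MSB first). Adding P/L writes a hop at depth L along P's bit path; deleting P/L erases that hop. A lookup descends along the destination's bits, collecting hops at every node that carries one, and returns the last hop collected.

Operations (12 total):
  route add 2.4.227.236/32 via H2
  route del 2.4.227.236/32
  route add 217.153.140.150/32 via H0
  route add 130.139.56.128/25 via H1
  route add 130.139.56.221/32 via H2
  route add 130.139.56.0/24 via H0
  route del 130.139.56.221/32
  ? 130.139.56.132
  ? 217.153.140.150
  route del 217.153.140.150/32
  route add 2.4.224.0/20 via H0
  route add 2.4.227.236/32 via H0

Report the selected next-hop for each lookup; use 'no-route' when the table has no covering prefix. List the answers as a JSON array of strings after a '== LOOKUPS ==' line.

Trace:
  + 2.4.227.236/32 (H2) depth=32
  del 2.4.227.236/32 (clear depth 32)
  + 217.153.140.150/32 (H0) depth=32
  + 130.139.56.128/25 (H1) depth=25
  + 130.139.56.221/32 (H2) depth=32
  + 130.139.56.0/24 (H0) depth=24
  del 130.139.56.221/32 (clear depth 32)
  lookup 130.139.56.132: bits 1000001010001011001110001 walk d0:-→d1:-→d2:-→d3:-→d4:-→d5:-→d6:-→d7:-→d8:-→d9:-→d10:-→d11:-→d12:-→d13:-→d14:-→d15:-→d16:-→d17:-→d18:-→d19:-→d20:-→d21:-→d22:-→d23:-→d24:H0→d25:H1 -> H1
  lookup 217.153.140.150: bits 11011001100110011000110010010110 walk d0:-→d1:-→d2:-→d3:-→d4:-→d5:-→d6:-→d7:-→d8:-→d9:-→d10:-→d11:-→d12:-→d13:-→d14:-→d15:-→d16:-→d17:-→d18:-→d19:-→d20:-→d21:-→d22:-→d23:-→d24:-→d25:-→d26:-→d27:-→d28:-→d29:-→d30:-→d31:-→d32:H0 -> H0
  del 217.153.140.150/32 (clear depth 32)
  + 2.4.224.0/20 (H0) depth=20
  + 2.4.227.236/32 (H0) depth=32

== LOOKUPS ==
["H1","H0"]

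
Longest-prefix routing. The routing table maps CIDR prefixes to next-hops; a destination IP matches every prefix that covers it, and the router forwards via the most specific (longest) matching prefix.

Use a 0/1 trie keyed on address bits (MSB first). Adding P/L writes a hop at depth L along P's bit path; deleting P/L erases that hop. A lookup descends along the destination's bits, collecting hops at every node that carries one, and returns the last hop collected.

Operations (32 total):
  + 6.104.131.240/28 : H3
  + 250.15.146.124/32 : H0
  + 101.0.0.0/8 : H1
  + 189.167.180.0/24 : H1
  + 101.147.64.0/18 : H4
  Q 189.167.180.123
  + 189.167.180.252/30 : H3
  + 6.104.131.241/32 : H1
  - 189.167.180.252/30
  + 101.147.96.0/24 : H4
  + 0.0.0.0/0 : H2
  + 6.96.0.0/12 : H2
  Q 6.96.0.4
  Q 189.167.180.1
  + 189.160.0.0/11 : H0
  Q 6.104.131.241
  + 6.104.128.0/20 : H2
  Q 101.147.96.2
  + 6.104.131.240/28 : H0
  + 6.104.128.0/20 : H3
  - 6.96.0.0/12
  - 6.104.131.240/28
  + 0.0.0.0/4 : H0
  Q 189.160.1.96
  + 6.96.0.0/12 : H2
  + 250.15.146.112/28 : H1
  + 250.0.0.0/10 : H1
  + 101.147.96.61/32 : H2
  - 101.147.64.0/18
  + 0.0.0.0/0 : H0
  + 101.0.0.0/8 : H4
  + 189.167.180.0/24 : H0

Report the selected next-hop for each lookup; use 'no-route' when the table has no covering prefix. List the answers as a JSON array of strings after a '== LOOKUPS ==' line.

Apply in order:
  + 6.104.131.240/28 (H3) depth=28
  + 250.15.146.124/32 (H0) depth=32
  + 101.0.0.0/8 (H1) depth=8
  + 189.167.180.0/24 (H1) depth=24
  + 101.147.64.0/18 (H4) depth=18
  ? 189.167.180.123  path d0:-→d1:-→d2:-→d3:-→d4:-→d5:-→d6:-→d7:-→d8:-→d9:-→d10:-→d11:-→d12:-→d13:-→d14:-→d15:-→d16:-→d17:-→d18:-→d19:-→d20:-→d21:-→d22:-→d23:-→d24:H1  best=H1
  + 189.167.180.252/30 (H3) depth=30
  + 6.104.131.241/32 (H1) depth=32
  - 189.167.180.252/30 clear@30
  + 101.147.96.0/24 (H4) depth=24
  + 0.0.0.0/0 (H2) depth=0
  + 6.96.0.0/12 (H2) depth=12
  ? 6.96.0.4  path d0:H2→d1:-→d2:-→d3:-→d4:-→d5:-→d6:-→d7:-→d8:-→d9:-→d10:-→d11:-→d12:H2  best=H2
  ? 189.167.180.1  path d0:H2→d1:-→d2:-→d3:-→d4:-→d5:-→d6:-→d7:-→d8:-→d9:-→d10:-→d11:-→d12:-→d13:-→d14:-→d15:-→d16:-→d17:-→d18:-→d19:-→d20:-→d21:-→d22:-→d23:-→d24:H1  best=H1
  + 189.160.0.0/11 (H0) depth=11
  ? 6.104.131.241  path d0:H2→d1:-→d2:-→d3:-→d4:-→d5:-→d6:-→d7:-→d8:-→d9:-→d10:-→d11:-→d12:H2→d13:-→d14:-→d15:-→d16:-→d17:-→d18:-→d19:-→d20:-→d21:-→d22:-→d23:-→d24:-→d25:-→d26:-→d27:-→d28:H3→d29:-→d30:-→d31:-→d32:H1  best=H1
  + 6.104.128.0/20 (H2) depth=20
  ? 101.147.96.2  path d0:H2→d1:-→d2:-→d3:-→d4:-→d5:-→d6:-→d7:-→d8:H1→d9:-→d10:-→d11:-→d12:-→d13:-→d14:-→d15:-→d16:-→d17:-→d18:H4→d19:-→d20:-→d21:-→d22:-→d23:-→d24:H4  best=H4
  + 6.104.131.240/28 (H0) depth=28
  + 6.104.128.0/20 (H3) depth=20
  - 6.96.0.0/12 clear@12
  - 6.104.131.240/28 clear@28
  + 0.0.0.0/4 (H0) depth=4
  ? 189.160.1.96  path d0:H2→d1:-→d2:-→d3:-→d4:-→d5:-→d6:-→d7:-→d8:-→d9:-→d10:-→d11:H0→d12:-→d13:-  best=H0
  + 6.96.0.0/12 (H2) depth=12
  + 250.15.146.112/28 (H1) depth=28
  + 250.0.0.0/10 (H1) depth=10
  + 101.147.96.61/32 (H2) depth=32
  - 101.147.64.0/18 clear@18
  + 0.0.0.0/0 (H0) depth=0
  + 101.0.0.0/8 (H4) depth=8
  + 189.167.180.0/24 (H0) depth=24

== LOOKUPS ==
["H1","H2","H1","H1","H4","H0"]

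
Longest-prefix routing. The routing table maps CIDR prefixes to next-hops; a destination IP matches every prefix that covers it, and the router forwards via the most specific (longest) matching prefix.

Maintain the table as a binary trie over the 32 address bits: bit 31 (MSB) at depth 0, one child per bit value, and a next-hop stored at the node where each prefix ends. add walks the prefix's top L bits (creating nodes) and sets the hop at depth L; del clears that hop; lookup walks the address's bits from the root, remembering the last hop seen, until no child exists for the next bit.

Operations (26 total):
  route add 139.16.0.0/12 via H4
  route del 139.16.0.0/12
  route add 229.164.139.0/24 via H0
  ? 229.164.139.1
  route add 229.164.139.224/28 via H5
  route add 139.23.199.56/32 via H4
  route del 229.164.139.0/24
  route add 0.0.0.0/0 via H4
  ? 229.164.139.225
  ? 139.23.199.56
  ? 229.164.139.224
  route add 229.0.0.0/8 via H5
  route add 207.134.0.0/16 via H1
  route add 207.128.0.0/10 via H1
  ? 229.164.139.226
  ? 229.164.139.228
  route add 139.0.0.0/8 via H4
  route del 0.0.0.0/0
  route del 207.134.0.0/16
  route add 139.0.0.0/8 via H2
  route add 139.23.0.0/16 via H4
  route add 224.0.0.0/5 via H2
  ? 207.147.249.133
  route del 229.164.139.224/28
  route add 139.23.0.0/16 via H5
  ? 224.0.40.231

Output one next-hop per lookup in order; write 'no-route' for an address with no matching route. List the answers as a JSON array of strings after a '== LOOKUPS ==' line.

Process each operation:
  add 139.16.0.0/12 -> H4 at depth 12
  - 139.16.0.0/12 clear@12
  add 229.164.139.0/24 -> H0 at depth 24
  lookup 229.164.139.1: bits 111001011010010010001011 walk d0:-→d1:-→d2:-→d3:-→d4:-→d5:-→d6:-→d7:-→d8:-→d9:-→d10:-→d11:-→d12:-→d13:-→d14:-→d15:-→d16:-→d17:-→d18:-→d19:-→d20:-→d21:-→d22:-→d23:-→d24:H0 -> H0
  add 229.164.139.224/28 -> H5 at depth 28
  add 139.23.199.56/32 -> H4 at depth 32
  - 229.164.139.0/24 clear@24
  add 0.0.0.0/0 -> H4 at depth 0
  lookup 229.164.139.225: bits 1110010110100100100010111110 walk d0:H4→d1:-→d2:-→d3:-→d4:-→d5:-→d6:-→d7:-→d8:-→d9:-→d10:-→d11:-→d12:-→d13:-→d14:-→d15:-→d16:-→d17:-→d18:-→d19:-→d20:-→d21:-→d22:-→d23:-→d24:-→d25:-→d26:-→d27:-→d28:H5 -> H5
  lookup 139.23.199.56: bits 10001011000101111100011100111000 walk d0:H4→d1:-→d2:-→d3:-→d4:-→d5:-→d6:-→d7:-→d8:-→d9:-→d10:-→d11:-→d12:-→d13:-→d14:-→d15:-→d16:-→d17:-→d18:-→d19:-→d20:-→d21:-→d22:-→d23:-→d24:-→d25:-→d26:-→d27:-→d28:-→d29:-→d30:-→d31:-→d32:H4 -> H4
  lookup 229.164.139.224: bits 1110010110100100100010111110 walk d0:H4→d1:-→d2:-→d3:-→d4:-→d5:-→d6:-→d7:-→d8:-→d9:-→d10:-→d11:-→d12:-→d13:-→d14:-→d15:-→d16:-→d17:-→d18:-→d19:-→d20:-→d21:-→d22:-→d23:-→d24:-→d25:-→d26:-→d27:-→d28:H5 -> H5
  add 229.0.0.0/8 -> H5 at depth 8
  add 207.134.0.0/16 -> H1 at depth 16
  add 207.128.0.0/10 -> H1 at depth 10
  lookup 229.164.139.226: bits 1110010110100100100010111110 walk d0:H4→d1:-→d2:-→d3:-→d4:-→d5:-→d6:-→d7:-→d8:H5→d9:-→d10:-→d11:-→d12:-→d13:-→d14:-→d15:-→d16:-→d17:-→d18:-→d19:-→d20:-→d21:-→d22:-→d23:-→d24:-→d25:-→d26:-→d27:-→d28:H5 -> H5
  lookup 229.164.139.228: bits 1110010110100100100010111110 walk d0:H4→d1:-→d2:-→d3:-→d4:-→d5:-→d6:-→d7:-→d8:H5→d9:-→d10:-→d11:-→d12:-→d13:-→d14:-→d15:-→d16:-→d17:-→d18:-→d19:-→d20:-→d21:-→d22:-→d23:-→d24:-→d25:-→d26:-→d27:-→d28:H5 -> H5
  add 139.0.0.0/8 -> H4 at depth 8
  - 0.0.0.0/0 clear@0
  - 207.134.0.0/16 clear@16
  add 139.0.0.0/8 -> H2 at depth 8
  add 139.23.0.0/16 -> H4 at depth 16
  add 224.0.0.0/5 -> H2 at depth 5
  lookup 207.147.249.133: bits 11001111100 walk d0:-→d1:-→d2:-→d3:-→d4:-→d5:-→d6:-→d7:-→d8:-→d9:-→d10:H1→d11:- -> H1
  - 229.164.139.224/28 clear@28
  add 139.23.0.0/16 -> H5 at depth 16
  lookup 224.0.40.231: bits 11100 walk d0:-→d1:-→d2:-→d3:-→d4:-→d5:H2 -> H2

== LOOKUPS ==
["H0","H5","H4","H5","H5","H5","H1","H2"]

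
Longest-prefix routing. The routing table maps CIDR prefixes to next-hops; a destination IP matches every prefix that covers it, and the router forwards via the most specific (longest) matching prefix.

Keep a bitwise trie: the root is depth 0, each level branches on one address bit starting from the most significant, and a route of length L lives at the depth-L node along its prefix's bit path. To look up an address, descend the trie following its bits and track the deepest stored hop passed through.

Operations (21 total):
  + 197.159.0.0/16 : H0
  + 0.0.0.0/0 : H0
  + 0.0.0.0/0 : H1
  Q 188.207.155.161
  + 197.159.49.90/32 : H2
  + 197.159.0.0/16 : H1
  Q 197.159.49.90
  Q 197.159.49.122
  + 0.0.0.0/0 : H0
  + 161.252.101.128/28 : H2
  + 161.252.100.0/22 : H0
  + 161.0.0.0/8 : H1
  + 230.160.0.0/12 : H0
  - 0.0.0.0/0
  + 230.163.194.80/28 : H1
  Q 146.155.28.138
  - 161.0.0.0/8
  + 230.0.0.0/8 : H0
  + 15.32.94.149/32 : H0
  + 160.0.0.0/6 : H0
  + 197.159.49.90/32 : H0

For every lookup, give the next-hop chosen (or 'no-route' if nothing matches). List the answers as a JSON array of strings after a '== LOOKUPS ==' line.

Trace:
  add 197.159.0.0/16 -> H0 at depth 16
  add 0.0.0.0/0 -> H0 at depth 0
  add 0.0.0.0/0 -> H1 at depth 0
  Q 188.207.155.161: descend 1 ; hops seen [H1] ; pick H1
  add 197.159.49.90/32 -> H2 at depth 32
  add 197.159.0.0/16 -> H1 at depth 16
  Q 197.159.49.90: descend 11000101100111110011000101011010 ; hops seen [H1,H1,H2] ; pick H2
  Q 197.159.49.122: descend 11000101100111110011000101 ; hops seen [H1,H1] ; pick H1
  add 0.0.0.0/0 -> H0 at depth 0
  add 161.252.101.128/28 -> H2 at depth 28
  add 161.252.100.0/22 -> H0 at depth 22
  add 161.0.0.0/8 -> H1 at depth 8
  add 230.160.0.0/12 -> H0 at depth 12
  del 0.0.0.0/0 (clear depth 0)
  add 230.163.194.80/28 -> H1 at depth 28
  Q 146.155.28.138: descend 10 ; hops seen [∅] ; pick no-route
  del 161.0.0.0/8 (clear depth 8)
  add 230.0.0.0/8 -> H0 at depth 8
  add 15.32.94.149/32 -> H0 at depth 32
  add 160.0.0.0/6 -> H0 at depth 6
  add 197.159.49.90/32 -> H0 at depth 32

== LOOKUPS ==
["H1","H2","H1","no-route"]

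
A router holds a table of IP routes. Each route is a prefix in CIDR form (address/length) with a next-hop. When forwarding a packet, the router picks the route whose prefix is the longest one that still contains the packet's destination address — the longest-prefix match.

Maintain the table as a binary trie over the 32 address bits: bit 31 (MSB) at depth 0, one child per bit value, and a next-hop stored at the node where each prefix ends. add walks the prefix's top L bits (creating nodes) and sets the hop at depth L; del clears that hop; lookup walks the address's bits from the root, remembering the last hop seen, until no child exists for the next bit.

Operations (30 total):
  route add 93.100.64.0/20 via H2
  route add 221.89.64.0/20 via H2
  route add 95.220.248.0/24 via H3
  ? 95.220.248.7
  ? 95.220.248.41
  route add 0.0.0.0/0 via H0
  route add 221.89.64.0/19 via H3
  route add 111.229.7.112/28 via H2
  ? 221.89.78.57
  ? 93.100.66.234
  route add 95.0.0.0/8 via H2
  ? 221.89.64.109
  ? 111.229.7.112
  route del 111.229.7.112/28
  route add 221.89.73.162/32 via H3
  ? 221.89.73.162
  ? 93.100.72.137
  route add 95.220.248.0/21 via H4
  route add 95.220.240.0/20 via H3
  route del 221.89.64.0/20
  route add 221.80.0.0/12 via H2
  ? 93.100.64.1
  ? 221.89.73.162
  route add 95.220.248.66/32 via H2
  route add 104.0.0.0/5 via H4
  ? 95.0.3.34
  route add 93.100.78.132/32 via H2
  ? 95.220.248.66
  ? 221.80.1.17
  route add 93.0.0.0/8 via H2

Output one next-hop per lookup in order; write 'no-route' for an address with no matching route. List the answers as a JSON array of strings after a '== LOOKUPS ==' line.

Trace:
  + 93.100.64.0/20 (H2) depth=20
  + 221.89.64.0/20 (H2) depth=20
  + 95.220.248.0/24 (H3) depth=24
  Q 95.220.248.7: descend 010111111101110011111000 ; hops seen [H3] ; pick H3
  Q 95.220.248.41: descend 010111111101110011111000 ; hops seen [H3] ; pick H3
  + 0.0.0.0/0 (H0) depth=0
  + 221.89.64.0/19 (H3) depth=19
  + 111.229.7.112/28 (H2) depth=28
  Q 221.89.78.57: descend 11011101010110010100 ; hops seen [H0,H3,H2] ; pick H2
  Q 93.100.66.234: descend 01011101011001000100 ; hops seen [H0,H2] ; pick H2
  + 95.0.0.0/8 (H2) depth=8
  Q 221.89.64.109: descend 11011101010110010100 ; hops seen [H0,H3,H2] ; pick H2
  Q 111.229.7.112: descend 0110111111100101000001110111 ; hops seen [H0,H2] ; pick H2
  del 111.229.7.112/28 (clear depth 28)
  + 221.89.73.162/32 (H3) depth=32
  Q 221.89.73.162: descend 11011101010110010100100110100010 ; hops seen [H0,H3,H2,H3] ; pick H3
  Q 93.100.72.137: descend 01011101011001000100 ; hops seen [H0,H2] ; pick H2
  + 95.220.248.0/21 (H4) depth=21
  + 95.220.240.0/20 (H3) depth=20
  del 221.89.64.0/20 (clear depth 20)
  + 221.80.0.0/12 (H2) depth=12
  Q 93.100.64.1: descend 01011101011001000100 ; hops seen [H0,H2] ; pick H2
  Q 221.89.73.162: descend 11011101010110010100100110100010 ; hops seen [H0,H2,H3,H3] ; pick H3
  + 95.220.248.66/32 (H2) depth=32
  + 104.0.0.0/5 (H4) depth=5
  Q 95.0.3.34: descend 01011111 ; hops seen [H0,H2] ; pick H2
  + 93.100.78.132/32 (H2) depth=32
  Q 95.220.248.66: descend 01011111110111001111100001000010 ; hops seen [H0,H2,H3,H4,H3,H2] ; pick H2
  Q 221.80.1.17: descend 110111010101 ; hops seen [H0,H2] ; pick H2
  + 93.0.0.0/8 (H2) depth=8

== LOOKUPS ==
["H3","H3","H2","H2","H2","H2","H3","H2","H2","H3","H2","H2","H2"]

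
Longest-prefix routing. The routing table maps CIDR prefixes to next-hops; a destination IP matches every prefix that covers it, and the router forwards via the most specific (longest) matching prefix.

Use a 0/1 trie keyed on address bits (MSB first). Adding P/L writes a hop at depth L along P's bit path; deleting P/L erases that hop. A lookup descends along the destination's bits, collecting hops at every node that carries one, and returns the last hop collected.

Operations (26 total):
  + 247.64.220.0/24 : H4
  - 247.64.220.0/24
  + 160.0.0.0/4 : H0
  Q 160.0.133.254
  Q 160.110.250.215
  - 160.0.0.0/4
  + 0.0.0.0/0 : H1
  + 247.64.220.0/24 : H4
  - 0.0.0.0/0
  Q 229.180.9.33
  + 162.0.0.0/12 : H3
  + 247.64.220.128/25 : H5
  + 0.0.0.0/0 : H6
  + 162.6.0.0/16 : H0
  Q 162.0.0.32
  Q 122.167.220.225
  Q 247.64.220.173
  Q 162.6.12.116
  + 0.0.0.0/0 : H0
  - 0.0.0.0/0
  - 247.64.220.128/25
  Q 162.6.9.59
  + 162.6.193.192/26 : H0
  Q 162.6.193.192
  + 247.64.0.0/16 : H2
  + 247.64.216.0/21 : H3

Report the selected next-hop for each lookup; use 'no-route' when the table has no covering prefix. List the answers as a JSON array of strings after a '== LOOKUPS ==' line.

Trace:
  + 247.64.220.0/24 (H4) depth=24
  del 247.64.220.0/24 (clear depth 24)
  + 160.0.0.0/4 (H0) depth=4
  ? 160.0.133.254  path d0:-→d1:-→d2:-→d3:-→d4:H0  best=H0
  ? 160.110.250.215  path d0:-→d1:-→d2:-→d3:-→d4:H0  best=H0
  del 160.0.0.0/4 (clear depth 4)
  + 0.0.0.0/0 (H1) depth=0
  + 247.64.220.0/24 (H4) depth=24
  del 0.0.0.0/0 (clear depth 0)
  ? 229.180.9.33  path d0:-→d1:-→d2:-→d3:-  best=no-route
  + 162.0.0.0/12 (H3) depth=12
  + 247.64.220.128/25 (H5) depth=25
  + 0.0.0.0/0 (H6) depth=0
  + 162.6.0.0/16 (H0) depth=16
  ? 162.0.0.32  path d0:H6→d1:-→d2:-→d3:-→d4:-→d5:-→d6:-→d7:-→d8:-→d9:-→d10:-→d11:-→d12:H3→d13:-  best=H3
  ? 122.167.220.225  path d0:H6  best=H6
  ? 247.64.220.173  path d0:H6→d1:-→d2:-→d3:-→d4:-→d5:-→d6:-→d7:-→d8:-→d9:-→d10:-→d11:-→d12:-→d13:-→d14:-→d15:-→d16:-→d17:-→d18:-→d19:-→d20:-→d21:-→d22:-→d23:-→d24:H4→d25:H5  best=H5
  ? 162.6.12.116  path d0:H6→d1:-→d2:-→d3:-→d4:-→d5:-→d6:-→d7:-→d8:-→d9:-→d10:-→d11:-→d12:H3→d13:-→d14:-→d15:-→d16:H0  best=H0
  + 0.0.0.0/0 (H0) depth=0
  del 0.0.0.0/0 (clear depth 0)
  del 247.64.220.128/25 (clear depth 25)
  ? 162.6.9.59  path d0:-→d1:-→d2:-→d3:-→d4:-→d5:-→d6:-→d7:-→d8:-→d9:-→d10:-→d11:-→d12:H3→d13:-→d14:-→d15:-→d16:H0  best=H0
  + 162.6.193.192/26 (H0) depth=26
  ? 162.6.193.192  path d0:-→d1:-→d2:-→d3:-→d4:-→d5:-→d6:-→d7:-→d8:-→d9:-→d10:-→d11:-→d12:H3→d13:-→d14:-→d15:-→d16:H0→d17:-→d18:-→d19:-→d20:-→d21:-→d22:-→d23:-→d24:-→d25:-→d26:H0  best=H0
  + 247.64.0.0/16 (H2) depth=16
  + 247.64.216.0/21 (H3) depth=21

== LOOKUPS ==
["H0","H0","no-route","H3","H6","H5","H0","H0","H0"]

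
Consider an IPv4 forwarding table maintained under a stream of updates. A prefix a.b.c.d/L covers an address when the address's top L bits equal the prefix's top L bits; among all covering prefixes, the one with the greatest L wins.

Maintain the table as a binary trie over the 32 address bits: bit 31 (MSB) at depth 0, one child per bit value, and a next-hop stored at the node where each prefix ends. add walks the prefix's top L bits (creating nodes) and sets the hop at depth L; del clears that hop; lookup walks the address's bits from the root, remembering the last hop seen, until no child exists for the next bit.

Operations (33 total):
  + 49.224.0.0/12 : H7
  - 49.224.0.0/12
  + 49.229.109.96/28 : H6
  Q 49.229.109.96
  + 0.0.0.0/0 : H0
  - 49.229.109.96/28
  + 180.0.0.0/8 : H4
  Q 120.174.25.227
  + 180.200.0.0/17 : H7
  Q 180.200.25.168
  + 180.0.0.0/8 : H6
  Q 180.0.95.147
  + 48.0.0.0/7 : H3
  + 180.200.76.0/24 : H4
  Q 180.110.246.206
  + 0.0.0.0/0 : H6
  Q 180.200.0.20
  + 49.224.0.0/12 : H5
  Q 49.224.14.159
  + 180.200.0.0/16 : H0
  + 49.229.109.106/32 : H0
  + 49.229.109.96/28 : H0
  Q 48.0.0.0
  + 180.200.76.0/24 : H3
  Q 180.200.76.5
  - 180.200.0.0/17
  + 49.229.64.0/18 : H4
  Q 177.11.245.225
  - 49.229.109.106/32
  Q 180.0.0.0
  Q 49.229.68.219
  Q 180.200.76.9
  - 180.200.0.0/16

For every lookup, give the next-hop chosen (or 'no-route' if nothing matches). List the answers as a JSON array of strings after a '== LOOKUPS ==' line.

Apply in order:
  add 49.224.0.0/12 -> H7 at depth 12
  del 49.224.0.0/12 (clear depth 12)
  add 49.229.109.96/28 -> H6 at depth 28
  lookup 49.229.109.96: bits 0011000111100101011011010110 walk d0:-→d1:-→d2:-→d3:-→d4:-→d5:-→d6:-→d7:-→d8:-→d9:-→d10:-→d11:-→d12:-→d13:-→d14:-→d15:-→d16:-→d17:-→d18:-→d19:-→d20:-→d21:-→d22:-→d23:-→d24:-→d25:-→d26:-→d27:-→d28:H6 -> H6
  add 0.0.0.0/0 -> H0 at depth 0
  del 49.229.109.96/28 (clear depth 28)
  add 180.0.0.0/8 -> H4 at depth 8
  lookup 120.174.25.227: bits 0 walk d0:H0→d1:- -> H0
  add 180.200.0.0/17 -> H7 at depth 17
  lookup 180.200.25.168: bits 10110100110010000 walk d0:H0→d1:-→d2:-→d3:-→d4:-→d5:-→d6:-→d7:-→d8:H4→d9:-→d10:-→d11:-→d12:-→d13:-→d14:-→d15:-→d16:-→d17:H7 -> H7
  add 180.0.0.0/8 -> H6 at depth 8
  lookup 180.0.95.147: bits 10110100 walk d0:H0→d1:-→d2:-→d3:-→d4:-→d5:-→d6:-→d7:-→d8:H6 -> H6
  add 48.0.0.0/7 -> H3 at depth 7
  add 180.200.76.0/24 -> H4 at depth 24
  lookup 180.110.246.206: bits 10110100 walk d0:H0→d1:-→d2:-→d3:-→d4:-→d5:-→d6:-→d7:-→d8:H6 -> H6
  add 0.0.0.0/0 -> H6 at depth 0
  lookup 180.200.0.20: bits 10110100110010000 walk d0:H6→d1:-→d2:-→d3:-→d4:-→d5:-→d6:-→d7:-→d8:H6→d9:-→d10:-→d11:-→d12:-→d13:-→d14:-→d15:-→d16:-→d17:H7 -> H7
  add 49.224.0.0/12 -> H5 at depth 12
  lookup 49.224.14.159: bits 0011000111100 walk d0:H6→d1:-→d2:-→d3:-→d4:-→d5:-→d6:-→d7:H3→d8:-→d9:-→d10:-→d11:-→d12:H5→d13:- -> H5
  add 180.200.0.0/16 -> H0 at depth 16
  add 49.229.109.106/32 -> H0 at depth 32
  add 49.229.109.96/28 -> H0 at depth 28
  lookup 48.0.0.0: bits 0011000 walk d0:H6→d1:-→d2:-→d3:-→d4:-→d5:-→d6:-→d7:H3 -> H3
  add 180.200.76.0/24 -> H3 at depth 24
  lookup 180.200.76.5: bits 101101001100100001001100 walk d0:H6→d1:-→d2:-→d3:-→d4:-→d5:-→d6:-→d7:-→d8:H6→d9:-→d10:-→d11:-→d12:-→d13:-→d14:-→d15:-→d16:H0→d17:H7→d18:-→d19:-→d20:-→d21:-→d22:-→d23:-→d24:H3 -> H3
  del 180.200.0.0/17 (clear depth 17)
  add 49.229.64.0/18 -> H4 at depth 18
  lookup 177.11.245.225: bits 10110 walk d0:H6→d1:-→d2:-→d3:-→d4:-→d5:- -> H6
  del 49.229.109.106/32 (clear depth 32)
  lookup 180.0.0.0: bits 10110100 walk d0:H6→d1:-→d2:-→d3:-→d4:-→d5:-→d6:-→d7:-→d8:H6 -> H6
  lookup 49.229.68.219: bits 001100011110010101 walk d0:H6→d1:-→d2:-→d3:-→d4:-→d5:-→d6:-→d7:H3→d8:-→d9:-→d10:-→d11:-→d12:H5→d13:-→d14:-→d15:-→d16:-→d17:-→d18:H4 -> H4
  lookup 180.200.76.9: bits 101101001100100001001100 walk d0:H6→d1:-→d2:-→d3:-→d4:-→d5:-→d6:-→d7:-→d8:H6→d9:-→d10:-→d11:-→d12:-→d13:-→d14:-→d15:-→d16:H0→d17:-→d18:-→d19:-→d20:-→d21:-→d22:-→d23:-→d24:H3 -> H3
  del 180.200.0.0/16 (clear depth 16)

== LOOKUPS ==
["H6","H0","H7","H6","H6","H7","H5","H3","H3","H6","H6","H4","H3"]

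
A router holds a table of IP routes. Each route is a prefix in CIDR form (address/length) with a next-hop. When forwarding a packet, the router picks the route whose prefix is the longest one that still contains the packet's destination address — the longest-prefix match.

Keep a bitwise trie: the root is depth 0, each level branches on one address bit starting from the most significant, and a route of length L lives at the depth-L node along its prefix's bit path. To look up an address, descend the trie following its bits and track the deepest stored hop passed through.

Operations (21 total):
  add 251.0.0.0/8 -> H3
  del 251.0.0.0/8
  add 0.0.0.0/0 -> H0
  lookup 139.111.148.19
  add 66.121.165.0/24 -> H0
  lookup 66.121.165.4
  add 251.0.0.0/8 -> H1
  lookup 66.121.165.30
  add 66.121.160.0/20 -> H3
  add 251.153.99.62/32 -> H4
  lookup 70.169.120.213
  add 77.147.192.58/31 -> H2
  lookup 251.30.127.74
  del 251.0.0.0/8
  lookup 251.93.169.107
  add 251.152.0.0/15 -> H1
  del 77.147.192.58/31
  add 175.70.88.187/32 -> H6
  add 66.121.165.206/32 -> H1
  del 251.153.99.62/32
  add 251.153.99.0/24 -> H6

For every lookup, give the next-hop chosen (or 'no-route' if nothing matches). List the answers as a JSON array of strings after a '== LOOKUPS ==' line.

Apply in order:
  + 251.0.0.0/8 (H3) depth=8
  - 251.0.0.0/8 clear@8
  + 0.0.0.0/0 (H0) depth=0
  Q 139.111.148.19: descend 1 ; hops seen [H0] ; pick H0
  + 66.121.165.0/24 (H0) depth=24
  Q 66.121.165.4: descend 010000100111100110100101 ; hops seen [H0,H0] ; pick H0
  + 251.0.0.0/8 (H1) depth=8
  Q 66.121.165.30: descend 010000100111100110100101 ; hops seen [H0,H0] ; pick H0
  + 66.121.160.0/20 (H3) depth=20
  + 251.153.99.62/32 (H4) depth=32
  Q 70.169.120.213: descend 01000 ; hops seen [H0] ; pick H0
  + 77.147.192.58/31 (H2) depth=31
  Q 251.30.127.74: descend 11111011 ; hops seen [H0,H1] ; pick H1
  - 251.0.0.0/8 clear@8
  Q 251.93.169.107: descend 11111011 ; hops seen [H0] ; pick H0
  + 251.152.0.0/15 (H1) depth=15
  - 77.147.192.58/31 clear@31
  + 175.70.88.187/32 (H6) depth=32
  + 66.121.165.206/32 (H1) depth=32
  - 251.153.99.62/32 clear@32
  + 251.153.99.0/24 (H6) depth=24

== LOOKUPS ==
["H0","H0","H0","H0","H1","H0"]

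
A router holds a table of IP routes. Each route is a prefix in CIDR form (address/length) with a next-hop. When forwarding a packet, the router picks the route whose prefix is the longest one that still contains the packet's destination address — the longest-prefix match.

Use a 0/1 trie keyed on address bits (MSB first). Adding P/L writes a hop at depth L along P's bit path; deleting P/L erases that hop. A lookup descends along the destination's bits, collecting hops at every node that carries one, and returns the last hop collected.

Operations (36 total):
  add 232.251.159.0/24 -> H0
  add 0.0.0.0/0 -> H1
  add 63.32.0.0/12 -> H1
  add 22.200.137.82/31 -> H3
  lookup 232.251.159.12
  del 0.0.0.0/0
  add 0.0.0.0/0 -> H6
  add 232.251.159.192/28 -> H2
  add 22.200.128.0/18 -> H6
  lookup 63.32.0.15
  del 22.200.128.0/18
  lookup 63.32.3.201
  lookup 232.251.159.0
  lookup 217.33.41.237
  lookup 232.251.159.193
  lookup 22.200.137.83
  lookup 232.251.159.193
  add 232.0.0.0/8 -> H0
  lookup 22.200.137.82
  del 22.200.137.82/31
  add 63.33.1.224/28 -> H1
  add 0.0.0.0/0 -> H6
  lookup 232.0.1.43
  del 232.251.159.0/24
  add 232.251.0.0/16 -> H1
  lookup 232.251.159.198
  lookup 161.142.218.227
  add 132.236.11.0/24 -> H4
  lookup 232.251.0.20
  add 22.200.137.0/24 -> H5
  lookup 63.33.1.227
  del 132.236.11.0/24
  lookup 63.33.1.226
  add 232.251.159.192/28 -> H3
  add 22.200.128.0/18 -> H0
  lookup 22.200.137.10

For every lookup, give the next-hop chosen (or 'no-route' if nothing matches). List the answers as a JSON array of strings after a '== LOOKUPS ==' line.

Process each operation:
  + 232.251.159.0/24 (H0) depth=24
  + 0.0.0.0/0 (H1) depth=0
  + 63.32.0.0/12 (H1) depth=12
  + 22.200.137.82/31 (H3) depth=31
  Q 232.251.159.12: descend 111010001111101110011111 ; hops seen [H1,H0] ; pick H0
  del 0.0.0.0/0 (clear depth 0)
  + 0.0.0.0/0 (H6) depth=0
  + 232.251.159.192/28 (H2) depth=28
  + 22.200.128.0/18 (H6) depth=18
  Q 63.32.0.15: descend 001111110010 ; hops seen [H6,H1] ; pick H1
  del 22.200.128.0/18 (clear depth 18)
  Q 63.32.3.201: descend 001111110010 ; hops seen [H6,H1] ; pick H1
  Q 232.251.159.0: descend 111010001111101110011111 ; hops seen [H6,H0] ; pick H0
  Q 217.33.41.237: descend 11 ; hops seen [H6] ; pick H6
  Q 232.251.159.193: descend 1110100011111011100111111100 ; hops seen [H6,H0,H2] ; pick H2
  Q 22.200.137.83: descend 0001011011001000100010010101001 ; hops seen [H6,H3] ; pick H3
  Q 232.251.159.193: descend 1110100011111011100111111100 ; hops seen [H6,H0,H2] ; pick H2
  + 232.0.0.0/8 (H0) depth=8
  Q 22.200.137.82: descend 0001011011001000100010010101001 ; hops seen [H6,H3] ; pick H3
  del 22.200.137.82/31 (clear depth 31)
  + 63.33.1.224/28 (H1) depth=28
  + 0.0.0.0/0 (H6) depth=0
  Q 232.0.1.43: descend 11101000 ; hops seen [H6,H0] ; pick H0
  del 232.251.159.0/24 (clear depth 24)
  + 232.251.0.0/16 (H1) depth=16
  Q 232.251.159.198: descend 1110100011111011100111111100 ; hops seen [H6,H0,H1,H2] ; pick H2
  Q 161.142.218.227: descend 1 ; hops seen [H6] ; pick H6
  + 132.236.11.0/24 (H4) depth=24
  Q 232.251.0.20: descend 1110100011111011 ; hops seen [H6,H0,H1] ; pick H1
  + 22.200.137.0/24 (H5) depth=24
  Q 63.33.1.227: descend 0011111100100001000000011110 ; hops seen [H6,H1,H1] ; pick H1
  del 132.236.11.0/24 (clear depth 24)
  Q 63.33.1.226: descend 0011111100100001000000011110 ; hops seen [H6,H1,H1] ; pick H1
  + 232.251.159.192/28 (H3) depth=28
  + 22.200.128.0/18 (H0) depth=18
  Q 22.200.137.10: descend 0001011011001000100010010 ; hops seen [H6,H0,H5] ; pick H5

== LOOKUPS ==
["H0","H1","H1","H0","H6","H2","H3","H2","H3","H0","H2","H6","H1","H1","H1","H5"]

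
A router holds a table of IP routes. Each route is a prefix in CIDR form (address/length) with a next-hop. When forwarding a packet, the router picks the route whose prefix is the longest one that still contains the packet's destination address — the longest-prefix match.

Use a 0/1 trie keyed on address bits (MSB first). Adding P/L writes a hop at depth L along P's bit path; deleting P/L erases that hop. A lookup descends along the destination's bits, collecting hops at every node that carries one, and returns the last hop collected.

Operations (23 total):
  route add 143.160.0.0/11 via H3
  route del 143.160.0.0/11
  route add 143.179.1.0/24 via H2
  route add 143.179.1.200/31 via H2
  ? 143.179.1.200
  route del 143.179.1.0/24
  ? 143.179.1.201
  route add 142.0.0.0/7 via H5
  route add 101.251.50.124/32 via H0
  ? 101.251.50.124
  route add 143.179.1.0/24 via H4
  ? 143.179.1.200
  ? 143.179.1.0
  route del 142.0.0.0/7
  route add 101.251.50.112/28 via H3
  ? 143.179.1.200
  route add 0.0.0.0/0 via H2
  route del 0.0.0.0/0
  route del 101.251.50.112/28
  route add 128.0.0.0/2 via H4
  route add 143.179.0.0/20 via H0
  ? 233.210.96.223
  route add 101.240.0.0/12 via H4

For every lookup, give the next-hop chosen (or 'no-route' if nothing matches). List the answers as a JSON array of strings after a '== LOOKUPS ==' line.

Apply in order:
  add 143.160.0.0/11 -> H3 at depth 11
  del 143.160.0.0/11 (clear depth 11)
  add 143.179.1.0/24 -> H2 at depth 24
  add 143.179.1.200/31 -> H2 at depth 31
  lookup 143.179.1.200: bits 1000111110110011000000011100100 walk d0:-→d1:-→d2:-→d3:-→d4:-→d5:-→d6:-→d7:-→d8:-→d9:-→d10:-→d11:-→d12:-→d13:-→d14:-→d15:-→d16:-→d17:-→d18:-→d19:-→d20:-→d21:-→d22:-→d23:-→d24:H2→d25:-→d26:-→d27:-→d28:-→d29:-→d30:-→d31:H2 -> H2
  del 143.179.1.0/24 (clear depth 24)
  lookup 143.179.1.201: bits 1000111110110011000000011100100 walk d0:-→d1:-→d2:-→d3:-→d4:-→d5:-→d6:-→d7:-→d8:-→d9:-→d10:-→d11:-→d12:-→d13:-→d14:-→d15:-→d16:-→d17:-→d18:-→d19:-→d20:-→d21:-→d22:-→d23:-→d24:-→d25:-→d26:-→d27:-→d28:-→d29:-→d30:-→d31:H2 -> H2
  add 142.0.0.0/7 -> H5 at depth 7
  add 101.251.50.124/32 -> H0 at depth 32
  lookup 101.251.50.124: bits 01100101111110110011001001111100 walk d0:-→d1:-→d2:-→d3:-→d4:-→d5:-→d6:-→d7:-→d8:-→d9:-→d10:-→d11:-→d12:-→d13:-→d14:-→d15:-→d16:-→d17:-→d18:-→d19:-→d20:-→d21:-→d22:-→d23:-→d24:-→d25:-→d26:-→d27:-→d28:-→d29:-→d30:-→d31:-→d32:H0 -> H0
  add 143.179.1.0/24 -> H4 at depth 24
  lookup 143.179.1.200: bits 1000111110110011000000011100100 walk d0:-→d1:-→d2:-→d3:-→d4:-→d5:-→d6:-→d7:H5→d8:-→d9:-→d10:-→d11:-→d12:-→d13:-→d14:-→d15:-→d16:-→d17:-→d18:-→d19:-→d20:-→d21:-→d22:-→d23:-→d24:H4→d25:-→d26:-→d27:-→d28:-→d29:-→d30:-→d31:H2 -> H2
  lookup 143.179.1.0: bits 100011111011001100000001 walk d0:-→d1:-→d2:-→d3:-→d4:-→d5:-→d6:-→d7:H5→d8:-→d9:-→d10:-→d11:-→d12:-→d13:-→d14:-→d15:-→d16:-→d17:-→d18:-→d19:-→d20:-→d21:-→d22:-→d23:-→d24:H4 -> H4
  del 142.0.0.0/7 (clear depth 7)
  add 101.251.50.112/28 -> H3 at depth 28
  lookup 143.179.1.200: bits 1000111110110011000000011100100 walk d0:-→d1:-→d2:-→d3:-→d4:-→d5:-→d6:-→d7:-→d8:-→d9:-→d10:-→d11:-→d12:-→d13:-→d14:-→d15:-→d16:-→d17:-→d18:-→d19:-→d20:-→d21:-→d22:-→d23:-→d24:H4→d25:-→d26:-→d27:-→d28:-→d29:-→d30:-→d31:H2 -> H2
  add 0.0.0.0/0 -> H2 at depth 0
  del 0.0.0.0/0 (clear depth 0)
  del 101.251.50.112/28 (clear depth 28)
  add 128.0.0.0/2 -> H4 at depth 2
  add 143.179.0.0/20 -> H0 at depth 20
  lookup 233.210.96.223: bits 1 walk d0:-→d1:- -> no-route
  add 101.240.0.0/12 -> H4 at depth 12

== LOOKUPS ==
["H2","H2","H0","H2","H4","H2","no-route"]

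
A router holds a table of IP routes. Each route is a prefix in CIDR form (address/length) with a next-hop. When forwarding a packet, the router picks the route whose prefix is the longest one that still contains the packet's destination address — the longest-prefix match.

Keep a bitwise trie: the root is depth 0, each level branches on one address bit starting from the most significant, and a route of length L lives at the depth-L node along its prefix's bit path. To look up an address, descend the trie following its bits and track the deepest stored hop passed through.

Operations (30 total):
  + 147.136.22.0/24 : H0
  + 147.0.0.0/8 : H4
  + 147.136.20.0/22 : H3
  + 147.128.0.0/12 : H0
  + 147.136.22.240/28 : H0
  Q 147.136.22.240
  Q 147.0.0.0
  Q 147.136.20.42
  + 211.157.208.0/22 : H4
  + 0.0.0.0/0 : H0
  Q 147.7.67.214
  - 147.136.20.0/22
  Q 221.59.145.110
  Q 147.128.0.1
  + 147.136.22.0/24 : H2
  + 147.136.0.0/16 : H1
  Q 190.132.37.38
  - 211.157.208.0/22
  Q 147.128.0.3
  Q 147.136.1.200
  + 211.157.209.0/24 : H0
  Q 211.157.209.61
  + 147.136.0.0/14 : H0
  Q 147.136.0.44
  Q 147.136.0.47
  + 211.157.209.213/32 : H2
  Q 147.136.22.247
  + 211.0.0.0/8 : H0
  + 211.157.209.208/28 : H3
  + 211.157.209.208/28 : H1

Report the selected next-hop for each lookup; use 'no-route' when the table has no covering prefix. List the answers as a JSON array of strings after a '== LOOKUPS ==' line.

Trace:
  + 147.136.22.0/24 (H0) depth=24
  + 147.0.0.0/8 (H4) depth=8
  + 147.136.20.0/22 (H3) depth=22
  + 147.128.0.0/12 (H0) depth=12
  + 147.136.22.240/28 (H0) depth=28
  lookup 147.136.22.240: bits 1001001110001000000101101111 walk d0:-→d1:-→d2:-→d3:-→d4:-→d5:-→d6:-→d7:-→d8:H4→d9:-→d10:-→d11:-→d12:H0→d13:-→d14:-→d15:-→d16:-→d17:-→d18:-→d19:-→d20:-→d21:-→d22:H3→d23:-→d24:H0→d25:-→d26:-→d27:-→d28:H0 -> H0
  lookup 147.0.0.0: bits 10010011 walk d0:-→d1:-→d2:-→d3:-→d4:-→d5:-→d6:-→d7:-→d8:H4 -> H4
  lookup 147.136.20.42: bits 1001001110001000000101 walk d0:-→d1:-→d2:-→d3:-→d4:-→d5:-→d6:-→d7:-→d8:H4→d9:-→d10:-→d11:-→d12:H0→d13:-→d14:-→d15:-→d16:-→d17:-→d18:-→d19:-→d20:-→d21:-→d22:H3 -> H3
  + 211.157.208.0/22 (H4) depth=22
  + 0.0.0.0/0 (H0) depth=0
  lookup 147.7.67.214: bits 10010011 walk d0:H0→d1:-→d2:-→d3:-→d4:-→d5:-→d6:-→d7:-→d8:H4 -> H4
  - 147.136.20.0/22 clear@22
  lookup 221.59.145.110: bits 1101 walk d0:H0→d1:-→d2:-→d3:-→d4:- -> H0
  lookup 147.128.0.1: bits 100100111000 walk d0:H0→d1:-→d2:-→d3:-→d4:-→d5:-→d6:-→d7:-→d8:H4→d9:-→d10:-→d11:-→d12:H0 -> H0
  + 147.136.22.0/24 (H2) depth=24
  + 147.136.0.0/16 (H1) depth=16
  lookup 190.132.37.38: bits 10 walk d0:H0→d1:-→d2:- -> H0
  - 211.157.208.0/22 clear@22
  lookup 147.128.0.3: bits 100100111000 walk d0:H0→d1:-→d2:-→d3:-→d4:-→d5:-→d6:-→d7:-→d8:H4→d9:-→d10:-→d11:-→d12:H0 -> H0
  lookup 147.136.1.200: bits 1001001110001000000 walk d0:H0→d1:-→d2:-→d3:-→d4:-→d5:-→d6:-→d7:-→d8:H4→d9:-→d10:-→d11:-→d12:H0→d13:-→d14:-→d15:-→d16:H1→d17:-→d18:-→d19:- -> H1
  + 211.157.209.0/24 (H0) depth=24
  lookup 211.157.209.61: bits 110100111001110111010001 walk d0:H0→d1:-→d2:-→d3:-→d4:-→d5:-→d6:-→d7:-→d8:-→d9:-→d10:-→d11:-→d12:-→d13:-→d14:-→d15:-→d16:-→d17:-→d18:-→d19:-→d20:-→d21:-→d22:-→d23:-→d24:H0 -> H0
  + 147.136.0.0/14 (H0) depth=14
  lookup 147.136.0.44: bits 1001001110001000000 walk d0:H0→d1:-→d2:-→d3:-→d4:-→d5:-→d6:-→d7:-→d8:H4→d9:-→d10:-→d11:-→d12:H0→d13:-→d14:H0→d15:-→d16:H1→d17:-→d18:-→d19:- -> H1
  lookup 147.136.0.47: bits 1001001110001000000 walk d0:H0→d1:-→d2:-→d3:-→d4:-→d5:-→d6:-→d7:-→d8:H4→d9:-→d10:-→d11:-→d12:H0→d13:-→d14:H0→d15:-→d16:H1→d17:-→d18:-→d19:- -> H1
  + 211.157.209.213/32 (H2) depth=32
  lookup 147.136.22.247: bits 1001001110001000000101101111 walk d0:H0→d1:-→d2:-→d3:-→d4:-→d5:-→d6:-→d7:-→d8:H4→d9:-→d10:-→d11:-→d12:H0→d13:-→d14:H0→d15:-→d16:H1→d17:-→d18:-→d19:-→d20:-→d21:-→d22:-→d23:-→d24:H2→d25:-→d26:-→d27:-→d28:H0 -> H0
  + 211.0.0.0/8 (H0) depth=8
  + 211.157.209.208/28 (H3) depth=28
  + 211.157.209.208/28 (H1) depth=28

== LOOKUPS ==
["H0","H4","H3","H4","H0","H0","H0","H0","H1","H0","H1","H1","H0"]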